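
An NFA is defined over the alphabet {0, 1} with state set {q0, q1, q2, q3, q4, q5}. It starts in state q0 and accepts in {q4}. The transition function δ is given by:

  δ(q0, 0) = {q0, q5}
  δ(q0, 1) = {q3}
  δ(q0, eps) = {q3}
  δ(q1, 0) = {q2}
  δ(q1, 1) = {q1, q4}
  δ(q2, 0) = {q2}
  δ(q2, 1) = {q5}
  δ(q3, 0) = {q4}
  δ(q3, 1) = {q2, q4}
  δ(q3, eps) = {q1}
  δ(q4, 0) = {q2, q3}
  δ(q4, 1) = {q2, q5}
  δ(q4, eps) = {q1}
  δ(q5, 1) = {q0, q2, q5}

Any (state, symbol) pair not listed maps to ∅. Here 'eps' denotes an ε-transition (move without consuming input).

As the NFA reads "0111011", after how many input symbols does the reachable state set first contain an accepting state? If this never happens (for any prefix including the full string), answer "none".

1

Start: ε-closure({q0}) = {q0, q1, q3}.
Read '0': q0→{q0, q5}, q1→{q2}, q3→{q4}; union {q0, q2, q4, q5}; ε-closure = {q0, q1, q2, q3, q4, q5}.
None of the earlier sets intersect F, but {q0, q1, q2, q3, q4, q5} does.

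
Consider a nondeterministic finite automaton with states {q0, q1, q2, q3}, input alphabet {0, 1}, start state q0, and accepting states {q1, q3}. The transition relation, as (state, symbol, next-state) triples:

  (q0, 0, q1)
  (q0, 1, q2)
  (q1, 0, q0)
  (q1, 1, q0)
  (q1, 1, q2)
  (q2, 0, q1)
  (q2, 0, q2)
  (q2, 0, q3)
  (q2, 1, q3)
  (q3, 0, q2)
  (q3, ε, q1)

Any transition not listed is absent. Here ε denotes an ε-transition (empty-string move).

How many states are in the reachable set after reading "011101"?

4

Start in {q0}.
Read '0': {q0} → {q1}.
Read '1': {q1} → {q0, q2}.
Read '1': {q0, q2} → {q1, q2, q3}.
Read '1': {q1, q2, q3} → {q0, q1, q2, q3}.
Read '0': {q0, q1, q2, q3} → {q0, q1, q2, q3}.
Read '1': {q0, q1, q2, q3} → {q0, q1, q2, q3}.
That set has 4 states.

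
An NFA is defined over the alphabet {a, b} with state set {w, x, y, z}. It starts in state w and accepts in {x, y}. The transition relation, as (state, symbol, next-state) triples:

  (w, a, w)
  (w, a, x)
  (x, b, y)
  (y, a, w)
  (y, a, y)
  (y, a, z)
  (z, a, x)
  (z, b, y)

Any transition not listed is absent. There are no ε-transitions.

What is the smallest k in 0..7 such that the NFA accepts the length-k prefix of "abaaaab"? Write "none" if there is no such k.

Start in {w}.
Read 'a': w→{w, x}; now {w, x}.
None of the earlier sets intersect F, but {w, x} does.

1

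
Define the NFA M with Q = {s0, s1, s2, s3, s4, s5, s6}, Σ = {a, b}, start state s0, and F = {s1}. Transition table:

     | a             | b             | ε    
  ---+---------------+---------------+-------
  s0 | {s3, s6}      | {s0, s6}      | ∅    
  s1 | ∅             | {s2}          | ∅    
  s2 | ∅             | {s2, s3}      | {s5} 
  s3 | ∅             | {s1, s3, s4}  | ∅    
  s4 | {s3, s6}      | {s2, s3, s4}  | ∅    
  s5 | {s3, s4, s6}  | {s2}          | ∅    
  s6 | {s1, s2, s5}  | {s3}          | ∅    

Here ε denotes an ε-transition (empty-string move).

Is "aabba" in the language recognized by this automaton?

Start in {s0}.
Read 'a': {s0} → {s3, s6}.
Read 'a': {s3, s6} → {s1, s2, s5}.
Read 'b': {s1, s2, s5} → {s2, s3, s5}.
Read 'b': {s2, s3, s5} → {s1, s2, s3, s4, s5}.
Read 'a': {s1, s2, s3, s4, s5} → {s3, s4, s6}.
The final set {s3, s4, s6} contains no accepting state.

No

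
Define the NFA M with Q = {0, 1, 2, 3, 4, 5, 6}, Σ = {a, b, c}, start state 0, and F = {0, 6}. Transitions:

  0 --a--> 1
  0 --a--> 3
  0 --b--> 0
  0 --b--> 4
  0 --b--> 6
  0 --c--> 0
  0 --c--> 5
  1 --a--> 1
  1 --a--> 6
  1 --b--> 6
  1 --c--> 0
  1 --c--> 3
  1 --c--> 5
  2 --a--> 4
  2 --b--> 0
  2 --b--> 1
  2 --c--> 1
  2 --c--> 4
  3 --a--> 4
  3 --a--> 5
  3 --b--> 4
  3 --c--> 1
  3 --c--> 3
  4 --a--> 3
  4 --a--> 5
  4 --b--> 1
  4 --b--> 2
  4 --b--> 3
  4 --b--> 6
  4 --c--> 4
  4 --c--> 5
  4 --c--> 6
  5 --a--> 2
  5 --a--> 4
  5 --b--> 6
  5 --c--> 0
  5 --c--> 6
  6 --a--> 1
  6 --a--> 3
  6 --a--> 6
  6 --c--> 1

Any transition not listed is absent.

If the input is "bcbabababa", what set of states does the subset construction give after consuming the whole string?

Start in {0}.
Read 'b': 0→{0, 4, 6}; now {0, 4, 6}.
Read 'c': 0→{0, 5}, 4→{4, 5, 6}, 6→{1}; now {0, 1, 4, 5, 6}.
Read 'b': 0→{0, 4, 6}, 1→{6}, 4→{1, 2, 3, 6}, 5→{6}, 6→∅; now {0, 1, 2, 3, 4, 6}.
Read 'a': 0→{1, 3}, 1→{1, 6}, 2→{4}, 3→{4, 5}, 4→{3, 5}, 6→{1, 3, 6}; now {1, 3, 4, 5, 6}.
Read 'b': 1→{6}, 3→{4}, 4→{1, 2, 3, 6}, 5→{6}, 6→∅; now {1, 2, 3, 4, 6}.
Read 'a': 1→{1, 6}, 2→{4}, 3→{4, 5}, 4→{3, 5}, 6→{1, 3, 6}; now {1, 3, 4, 5, 6}.
Read 'b': 1→{6}, 3→{4}, 4→{1, 2, 3, 6}, 5→{6}, 6→∅; now {1, 2, 3, 4, 6}.
Read 'a': 1→{1, 6}, 2→{4}, 3→{4, 5}, 4→{3, 5}, 6→{1, 3, 6}; now {1, 3, 4, 5, 6}.
Read 'b': 1→{6}, 3→{4}, 4→{1, 2, 3, 6}, 5→{6}, 6→∅; now {1, 2, 3, 4, 6}.
Read 'a': 1→{1, 6}, 2→{4}, 3→{4, 5}, 4→{3, 5}, 6→{1, 3, 6}; now {1, 3, 4, 5, 6}.

{1, 3, 4, 5, 6}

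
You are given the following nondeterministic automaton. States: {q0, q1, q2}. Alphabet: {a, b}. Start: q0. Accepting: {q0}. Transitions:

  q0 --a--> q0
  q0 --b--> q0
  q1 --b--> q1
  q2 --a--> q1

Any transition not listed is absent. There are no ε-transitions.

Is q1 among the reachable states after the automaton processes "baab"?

No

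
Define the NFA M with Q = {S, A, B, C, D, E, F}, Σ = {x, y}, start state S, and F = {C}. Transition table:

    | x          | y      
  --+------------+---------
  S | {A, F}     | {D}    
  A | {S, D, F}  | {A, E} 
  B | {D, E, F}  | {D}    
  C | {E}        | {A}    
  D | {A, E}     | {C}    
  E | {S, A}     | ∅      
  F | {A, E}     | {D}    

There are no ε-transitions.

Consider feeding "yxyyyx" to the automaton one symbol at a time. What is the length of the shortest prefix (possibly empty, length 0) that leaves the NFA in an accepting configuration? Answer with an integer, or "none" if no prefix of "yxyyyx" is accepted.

none

Start in {S}.
Read 'y': {S} → {D}.
Read 'x': {D} → {A, E}.
Read 'y': {A, E} → {A, E}.
Read 'y': {A, E} → {A, E}.
Read 'y': {A, E} → {A, E}.
Read 'x': {A, E} → {S, A, D, F}.
No reachable set along the way intersects F.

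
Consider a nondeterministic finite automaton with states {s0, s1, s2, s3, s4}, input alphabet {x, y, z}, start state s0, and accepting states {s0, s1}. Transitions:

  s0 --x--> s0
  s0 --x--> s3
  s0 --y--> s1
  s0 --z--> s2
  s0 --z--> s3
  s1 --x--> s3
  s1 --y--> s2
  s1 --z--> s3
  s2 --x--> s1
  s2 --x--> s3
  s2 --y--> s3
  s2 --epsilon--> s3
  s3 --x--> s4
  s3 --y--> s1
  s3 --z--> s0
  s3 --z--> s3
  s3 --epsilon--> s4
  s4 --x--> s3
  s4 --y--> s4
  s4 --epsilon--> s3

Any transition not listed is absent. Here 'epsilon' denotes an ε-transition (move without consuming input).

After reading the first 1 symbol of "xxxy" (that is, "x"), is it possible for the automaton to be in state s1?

No

Start in {s0}.
Read 'x': {s0} → {s0, s3, s4}.
State s1 is not in {s0, s3, s4}.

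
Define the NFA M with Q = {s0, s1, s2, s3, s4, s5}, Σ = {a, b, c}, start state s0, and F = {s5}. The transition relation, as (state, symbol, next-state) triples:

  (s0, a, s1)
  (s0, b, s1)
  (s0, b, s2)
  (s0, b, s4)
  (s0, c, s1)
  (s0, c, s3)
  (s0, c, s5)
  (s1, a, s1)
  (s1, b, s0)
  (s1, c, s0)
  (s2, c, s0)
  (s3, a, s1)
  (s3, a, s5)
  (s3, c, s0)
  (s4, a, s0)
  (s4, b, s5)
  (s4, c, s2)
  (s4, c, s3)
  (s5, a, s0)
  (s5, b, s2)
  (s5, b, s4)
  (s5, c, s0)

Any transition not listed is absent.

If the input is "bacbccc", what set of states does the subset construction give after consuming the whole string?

{s0, s1, s3, s5}

Start in {s0}.
Read 'b': s0→{s1, s2, s4}; now {s1, s2, s4}.
Read 'a': s1→{s1}, s2→∅, s4→{s0}; now {s0, s1}.
Read 'c': s0→{s1, s3, s5}, s1→{s0}; now {s0, s1, s3, s5}.
Read 'b': s0→{s1, s2, s4}, s1→{s0}, s3→∅, s5→{s2, s4}; now {s0, s1, s2, s4}.
Read 'c': s0→{s1, s3, s5}, s1→{s0}, s2→{s0}, s4→{s2, s3}; now {s0, s1, s2, s3, s5}.
Read 'c': s0→{s1, s3, s5}, s1→{s0}, s2→{s0}, s3→{s0}, s5→{s0}; now {s0, s1, s3, s5}.
Read 'c': s0→{s1, s3, s5}, s1→{s0}, s3→{s0}, s5→{s0}; now {s0, s1, s3, s5}.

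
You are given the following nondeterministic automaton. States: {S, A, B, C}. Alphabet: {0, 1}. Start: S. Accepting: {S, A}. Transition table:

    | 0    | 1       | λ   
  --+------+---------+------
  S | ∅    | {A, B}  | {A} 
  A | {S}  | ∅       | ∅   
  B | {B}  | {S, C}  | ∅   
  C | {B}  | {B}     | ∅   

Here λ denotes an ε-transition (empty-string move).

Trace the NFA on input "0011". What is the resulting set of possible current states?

{S, A, C}

Start: ε-closure({S}) = {S, A}.
Read '0': S→∅, A→{S}; union {S}; ε-closure = {S, A}.
Read '0': S→∅, A→{S}; union {S}; ε-closure = {S, A}.
Read '1': S→{A, B}, A→∅; now {A, B}.
Read '1': A→∅, B→{S, C}; union {S, C}; ε-closure = {S, A, C}.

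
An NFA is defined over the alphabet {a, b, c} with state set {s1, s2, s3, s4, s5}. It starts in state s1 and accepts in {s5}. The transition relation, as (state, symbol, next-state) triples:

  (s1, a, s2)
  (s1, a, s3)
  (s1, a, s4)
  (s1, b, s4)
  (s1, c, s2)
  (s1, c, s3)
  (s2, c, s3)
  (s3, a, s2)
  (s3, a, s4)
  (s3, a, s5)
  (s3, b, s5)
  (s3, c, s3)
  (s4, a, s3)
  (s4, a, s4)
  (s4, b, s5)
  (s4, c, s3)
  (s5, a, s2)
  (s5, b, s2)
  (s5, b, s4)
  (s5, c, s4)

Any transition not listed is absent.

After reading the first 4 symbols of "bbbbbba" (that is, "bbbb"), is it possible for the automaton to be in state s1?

Start in {s1}.
Read 'b': {s1} → {s4}.
Read 'b': {s4} → {s5}.
Read 'b': {s5} → {s2, s4}.
Read 'b': {s2, s4} → {s5}.
State s1 is not in {s5}.

No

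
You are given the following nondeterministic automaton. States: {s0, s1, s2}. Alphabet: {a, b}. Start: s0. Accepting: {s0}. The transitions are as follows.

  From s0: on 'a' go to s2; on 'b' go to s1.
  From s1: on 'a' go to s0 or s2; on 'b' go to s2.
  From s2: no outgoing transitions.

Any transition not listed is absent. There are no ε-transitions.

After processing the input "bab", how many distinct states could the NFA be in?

Start in {s0}.
Read 'b': {s0} → {s1}.
Read 'a': {s1} → {s0, s2}.
Read 'b': {s0, s2} → {s1}.
That set has 1 state.

1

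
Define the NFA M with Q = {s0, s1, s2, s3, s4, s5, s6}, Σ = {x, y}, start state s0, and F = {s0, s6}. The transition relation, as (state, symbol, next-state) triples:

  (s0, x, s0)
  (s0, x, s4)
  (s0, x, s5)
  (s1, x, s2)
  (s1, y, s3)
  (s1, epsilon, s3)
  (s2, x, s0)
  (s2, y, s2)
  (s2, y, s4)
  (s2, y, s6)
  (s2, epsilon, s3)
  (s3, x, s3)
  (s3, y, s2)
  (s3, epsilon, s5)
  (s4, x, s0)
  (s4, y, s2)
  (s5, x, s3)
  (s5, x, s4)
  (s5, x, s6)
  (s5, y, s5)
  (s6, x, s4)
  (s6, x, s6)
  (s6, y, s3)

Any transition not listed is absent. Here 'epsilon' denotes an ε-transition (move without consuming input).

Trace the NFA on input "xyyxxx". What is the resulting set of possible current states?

Start in {s0}.
Read 'x': s0→{s0, s4, s5}; now {s0, s4, s5}.
Read 'y': s0→∅, s4→{s2}, s5→{s5}; union {s2, s5}; ε-closure = {s2, s3, s5}.
Read 'y': s2→{s2, s4, s6}, s3→{s2}, s5→{s5}; union {s2, s4, s5, s6}; ε-closure = {s2, s3, s4, s5, s6}.
Read 'x': s2→{s0}, s3→{s3}, s4→{s0}, s5→{s3, s4, s6}, s6→{s4, s6}; union {s0, s3, s4, s6}; ε-closure = {s0, s3, s4, s5, s6}.
Read 'x': s0→{s0, s4, s5}, s3→{s3}, s4→{s0}, s5→{s3, s4, s6}, s6→{s4, s6}; now {s0, s3, s4, s5, s6}.
Read 'x': s0→{s0, s4, s5}, s3→{s3}, s4→{s0}, s5→{s3, s4, s6}, s6→{s4, s6}; now {s0, s3, s4, s5, s6}.

{s0, s3, s4, s5, s6}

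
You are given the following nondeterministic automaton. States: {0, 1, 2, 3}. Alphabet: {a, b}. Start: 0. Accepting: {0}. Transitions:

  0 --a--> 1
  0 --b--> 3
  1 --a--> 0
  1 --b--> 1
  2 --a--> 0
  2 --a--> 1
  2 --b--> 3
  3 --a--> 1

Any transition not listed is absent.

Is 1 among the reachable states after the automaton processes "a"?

Start in {0}.
Read 'a': {0} → {1}.
State 1 is in {1}.

Yes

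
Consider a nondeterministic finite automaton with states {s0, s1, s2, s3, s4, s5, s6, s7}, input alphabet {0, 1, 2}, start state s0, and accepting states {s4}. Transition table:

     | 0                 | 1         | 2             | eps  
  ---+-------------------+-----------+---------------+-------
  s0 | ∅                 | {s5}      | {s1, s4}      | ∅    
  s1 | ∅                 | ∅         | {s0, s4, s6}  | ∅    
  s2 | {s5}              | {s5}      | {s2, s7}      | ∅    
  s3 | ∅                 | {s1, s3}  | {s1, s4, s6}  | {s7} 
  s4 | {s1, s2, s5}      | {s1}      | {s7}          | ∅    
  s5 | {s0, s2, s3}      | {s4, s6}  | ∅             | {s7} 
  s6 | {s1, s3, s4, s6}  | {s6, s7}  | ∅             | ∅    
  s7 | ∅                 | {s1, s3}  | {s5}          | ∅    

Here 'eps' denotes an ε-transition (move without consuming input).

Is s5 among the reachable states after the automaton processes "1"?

Yes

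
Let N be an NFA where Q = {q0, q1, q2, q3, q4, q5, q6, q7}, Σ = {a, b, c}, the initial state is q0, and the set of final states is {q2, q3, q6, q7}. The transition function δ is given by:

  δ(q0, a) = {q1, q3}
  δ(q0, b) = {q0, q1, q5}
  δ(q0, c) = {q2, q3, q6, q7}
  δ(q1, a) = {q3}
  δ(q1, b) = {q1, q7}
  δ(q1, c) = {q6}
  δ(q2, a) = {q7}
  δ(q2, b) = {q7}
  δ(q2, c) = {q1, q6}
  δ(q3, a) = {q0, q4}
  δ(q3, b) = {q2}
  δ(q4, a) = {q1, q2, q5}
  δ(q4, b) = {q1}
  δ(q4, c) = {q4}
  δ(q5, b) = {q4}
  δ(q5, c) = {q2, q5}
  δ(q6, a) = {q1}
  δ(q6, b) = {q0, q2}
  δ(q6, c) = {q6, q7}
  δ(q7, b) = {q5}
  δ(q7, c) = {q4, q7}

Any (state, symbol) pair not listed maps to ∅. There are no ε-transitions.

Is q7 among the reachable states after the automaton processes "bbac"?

Start in {q0}.
Read 'b': {q0} → {q0, q1, q5}.
Read 'b': {q0, q1, q5} → {q0, q1, q4, q5, q7}.
Read 'a': {q0, q1, q4, q5, q7} → {q1, q2, q3, q5}.
Read 'c': {q1, q2, q3, q5} → {q1, q2, q5, q6}.
State q7 is not in {q1, q2, q5, q6}.

No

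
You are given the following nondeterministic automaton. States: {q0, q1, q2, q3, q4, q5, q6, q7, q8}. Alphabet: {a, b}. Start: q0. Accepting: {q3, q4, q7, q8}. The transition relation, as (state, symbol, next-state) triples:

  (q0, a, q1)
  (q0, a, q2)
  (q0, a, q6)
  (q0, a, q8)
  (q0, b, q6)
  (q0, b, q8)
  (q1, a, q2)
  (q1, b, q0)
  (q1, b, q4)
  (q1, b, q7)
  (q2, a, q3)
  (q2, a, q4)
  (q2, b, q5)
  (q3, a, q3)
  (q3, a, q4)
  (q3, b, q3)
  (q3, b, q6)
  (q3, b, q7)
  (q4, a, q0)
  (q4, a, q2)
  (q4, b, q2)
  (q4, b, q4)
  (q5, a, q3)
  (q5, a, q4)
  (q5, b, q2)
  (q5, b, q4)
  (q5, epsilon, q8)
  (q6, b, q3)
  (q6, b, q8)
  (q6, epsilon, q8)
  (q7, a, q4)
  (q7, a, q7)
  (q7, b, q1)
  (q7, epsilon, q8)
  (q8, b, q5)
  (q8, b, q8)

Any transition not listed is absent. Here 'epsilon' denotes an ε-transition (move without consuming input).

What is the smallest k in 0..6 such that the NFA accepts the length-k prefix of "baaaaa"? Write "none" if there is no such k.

1

Start in {q0}.
Read 'b': q0→{q6, q8}; now {q6, q8}.
None of the earlier sets intersect F, but {q6, q8} does.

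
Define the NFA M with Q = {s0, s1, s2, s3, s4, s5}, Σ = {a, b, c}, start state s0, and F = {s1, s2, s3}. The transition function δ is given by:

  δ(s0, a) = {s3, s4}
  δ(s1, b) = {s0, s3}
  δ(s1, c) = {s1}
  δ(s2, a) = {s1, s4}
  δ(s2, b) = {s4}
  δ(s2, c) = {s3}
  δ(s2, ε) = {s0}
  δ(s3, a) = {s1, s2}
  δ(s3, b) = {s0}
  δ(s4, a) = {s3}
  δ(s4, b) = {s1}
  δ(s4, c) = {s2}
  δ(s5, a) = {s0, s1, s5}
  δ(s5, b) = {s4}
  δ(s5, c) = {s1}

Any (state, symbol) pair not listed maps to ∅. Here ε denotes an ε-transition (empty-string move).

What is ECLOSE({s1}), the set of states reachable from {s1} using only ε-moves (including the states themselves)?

Begin with {s1}.
No ε-moves leave this set, so the closure equals the set itself.

{s1}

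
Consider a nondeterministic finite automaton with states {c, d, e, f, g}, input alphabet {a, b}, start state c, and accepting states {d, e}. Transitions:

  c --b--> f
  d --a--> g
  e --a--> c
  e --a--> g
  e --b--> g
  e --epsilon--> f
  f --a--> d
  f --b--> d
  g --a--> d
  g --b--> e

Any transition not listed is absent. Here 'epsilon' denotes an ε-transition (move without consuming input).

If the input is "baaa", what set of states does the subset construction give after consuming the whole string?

Start in {c}.
Read 'b': {c} → {f}.
Read 'a': {f} → {d}.
Read 'a': {d} → {g}.
Read 'a': {g} → {d}.

{d}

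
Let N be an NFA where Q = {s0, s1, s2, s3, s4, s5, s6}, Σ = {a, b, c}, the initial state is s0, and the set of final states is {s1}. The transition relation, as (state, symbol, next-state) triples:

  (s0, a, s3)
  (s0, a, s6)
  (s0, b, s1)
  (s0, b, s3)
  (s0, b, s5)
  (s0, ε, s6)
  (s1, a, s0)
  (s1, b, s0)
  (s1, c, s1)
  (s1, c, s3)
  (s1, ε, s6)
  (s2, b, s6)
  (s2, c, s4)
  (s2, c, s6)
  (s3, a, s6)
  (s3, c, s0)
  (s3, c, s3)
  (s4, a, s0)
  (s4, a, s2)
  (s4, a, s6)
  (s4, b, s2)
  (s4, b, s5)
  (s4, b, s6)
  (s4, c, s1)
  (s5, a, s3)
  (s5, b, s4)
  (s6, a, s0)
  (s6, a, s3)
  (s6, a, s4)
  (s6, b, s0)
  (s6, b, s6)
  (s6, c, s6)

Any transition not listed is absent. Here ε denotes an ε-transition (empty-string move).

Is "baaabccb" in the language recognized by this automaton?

Yes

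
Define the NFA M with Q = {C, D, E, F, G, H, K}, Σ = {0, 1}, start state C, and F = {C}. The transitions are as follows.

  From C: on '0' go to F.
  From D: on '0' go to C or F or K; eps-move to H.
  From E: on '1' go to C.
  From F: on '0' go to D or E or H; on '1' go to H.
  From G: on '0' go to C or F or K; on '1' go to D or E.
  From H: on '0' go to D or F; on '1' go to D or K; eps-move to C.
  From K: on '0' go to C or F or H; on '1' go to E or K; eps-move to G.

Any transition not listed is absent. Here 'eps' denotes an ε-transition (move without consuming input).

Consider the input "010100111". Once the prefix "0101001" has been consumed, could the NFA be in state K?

Yes

Start in {C}.
Read '0': C→{F}; now {F}.
Read '1': F→{H}; union {H}; ε-closure = {C, H}.
Read '0': C→{F}, H→{D, F}; union {D, F}; ε-closure = {C, D, F, H}.
Read '1': C→∅, D→∅, F→{H}, H→{D, K}; union {D, H, K}; ε-closure = {C, D, G, H, K}.
Read '0': C→{F}, D→{C, F, K}, G→{C, F, K}, H→{D, F}, K→{C, F, H}; union {C, D, F, H, K}; ε-closure = {C, D, F, G, H, K}.
Read '0': C→{F}, D→{C, F, K}, F→{D, E, H}, G→{C, F, K}, H→{D, F}, K→{C, F, H}; union {C, D, E, F, H, K}; ε-closure = {C, D, E, F, G, H, K}.
Read '1': C→∅, D→∅, E→{C}, F→{H}, G→{D, E}, H→{D, K}, K→{E, K}; union {C, D, E, H, K}; ε-closure = {C, D, E, G, H, K}.
State K is in {C, D, E, G, H, K}.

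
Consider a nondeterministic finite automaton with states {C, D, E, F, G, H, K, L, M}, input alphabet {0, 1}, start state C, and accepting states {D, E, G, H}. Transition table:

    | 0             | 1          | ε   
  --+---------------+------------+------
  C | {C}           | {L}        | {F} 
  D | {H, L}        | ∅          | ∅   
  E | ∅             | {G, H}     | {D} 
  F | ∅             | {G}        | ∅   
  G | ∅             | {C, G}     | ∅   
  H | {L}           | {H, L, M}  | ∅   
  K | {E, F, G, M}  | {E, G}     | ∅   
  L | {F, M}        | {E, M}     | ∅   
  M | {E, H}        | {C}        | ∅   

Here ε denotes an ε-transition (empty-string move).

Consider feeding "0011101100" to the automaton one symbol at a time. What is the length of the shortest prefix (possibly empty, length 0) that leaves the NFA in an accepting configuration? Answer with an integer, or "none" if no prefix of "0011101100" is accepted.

3

Start: ε-closure({C}) = {C, F}.
Read '0': C→{C}, F→∅; union {C}; ε-closure = {C, F}.
Read '0': C→{C}, F→∅; union {C}; ε-closure = {C, F}.
Read '1': C→{L}, F→{G}; now {G, L}.
None of the earlier sets intersect F, but {G, L} does.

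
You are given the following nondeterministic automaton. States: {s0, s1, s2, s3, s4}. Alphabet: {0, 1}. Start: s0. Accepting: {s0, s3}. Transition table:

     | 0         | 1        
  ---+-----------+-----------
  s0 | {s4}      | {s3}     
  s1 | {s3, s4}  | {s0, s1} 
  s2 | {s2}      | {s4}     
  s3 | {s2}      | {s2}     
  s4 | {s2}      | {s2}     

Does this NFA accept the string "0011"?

No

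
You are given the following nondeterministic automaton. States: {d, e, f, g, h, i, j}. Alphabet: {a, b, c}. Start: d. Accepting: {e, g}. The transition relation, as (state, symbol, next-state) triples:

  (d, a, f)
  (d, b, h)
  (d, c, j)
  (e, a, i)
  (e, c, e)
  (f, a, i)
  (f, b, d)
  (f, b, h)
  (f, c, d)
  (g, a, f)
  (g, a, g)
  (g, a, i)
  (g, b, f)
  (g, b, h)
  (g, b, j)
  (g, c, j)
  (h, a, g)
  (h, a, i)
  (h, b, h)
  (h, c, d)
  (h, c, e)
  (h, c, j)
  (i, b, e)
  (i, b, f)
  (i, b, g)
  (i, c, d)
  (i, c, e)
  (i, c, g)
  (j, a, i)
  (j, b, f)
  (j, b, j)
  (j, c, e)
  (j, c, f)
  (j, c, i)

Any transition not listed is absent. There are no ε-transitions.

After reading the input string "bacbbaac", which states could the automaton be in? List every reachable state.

Start in {d}.
Read 'b': d→{h}; now {h}.
Read 'a': h→{g, i}; now {g, i}.
Read 'c': g→{j}, i→{d, e, g}; now {d, e, g, j}.
Read 'b': d→{h}, e→∅, g→{f, h, j}, j→{f, j}; now {f, h, j}.
Read 'b': f→{d, h}, h→{h}, j→{f, j}; now {d, f, h, j}.
Read 'a': d→{f}, f→{i}, h→{g, i}, j→{i}; now {f, g, i}.
Read 'a': f→{i}, g→{f, g, i}, i→∅; now {f, g, i}.
Read 'c': f→{d}, g→{j}, i→{d, e, g}; now {d, e, g, j}.

{d, e, g, j}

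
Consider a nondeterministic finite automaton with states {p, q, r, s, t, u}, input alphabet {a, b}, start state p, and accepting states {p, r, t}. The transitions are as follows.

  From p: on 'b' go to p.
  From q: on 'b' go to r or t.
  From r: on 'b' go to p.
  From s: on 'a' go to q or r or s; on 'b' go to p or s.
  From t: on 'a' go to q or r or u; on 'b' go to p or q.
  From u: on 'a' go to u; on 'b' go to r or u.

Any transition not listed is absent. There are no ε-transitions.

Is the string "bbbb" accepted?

Start in {p}.
Read 'b': p→{p}; now {p}.
Read 'b': p→{p}; now {p}.
Read 'b': p→{p}; now {p}.
Read 'b': p→{p}; now {p}.
The final set {p} contains the accepting state p.

Yes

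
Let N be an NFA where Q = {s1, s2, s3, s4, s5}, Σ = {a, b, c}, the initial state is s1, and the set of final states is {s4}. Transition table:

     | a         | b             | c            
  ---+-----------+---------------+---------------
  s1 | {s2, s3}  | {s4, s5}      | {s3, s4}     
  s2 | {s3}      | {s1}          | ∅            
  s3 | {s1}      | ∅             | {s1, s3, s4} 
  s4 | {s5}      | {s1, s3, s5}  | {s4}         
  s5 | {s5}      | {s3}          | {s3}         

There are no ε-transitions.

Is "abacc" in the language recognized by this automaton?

Start in {s1}.
Read 'a': {s1} → {s2, s3}.
Read 'b': {s2, s3} → {s1}.
Read 'a': {s1} → {s2, s3}.
Read 'c': {s2, s3} → {s1, s3, s4}.
Read 'c': {s1, s3, s4} → {s1, s3, s4}.
The final set {s1, s3, s4} contains the accepting state s4.

Yes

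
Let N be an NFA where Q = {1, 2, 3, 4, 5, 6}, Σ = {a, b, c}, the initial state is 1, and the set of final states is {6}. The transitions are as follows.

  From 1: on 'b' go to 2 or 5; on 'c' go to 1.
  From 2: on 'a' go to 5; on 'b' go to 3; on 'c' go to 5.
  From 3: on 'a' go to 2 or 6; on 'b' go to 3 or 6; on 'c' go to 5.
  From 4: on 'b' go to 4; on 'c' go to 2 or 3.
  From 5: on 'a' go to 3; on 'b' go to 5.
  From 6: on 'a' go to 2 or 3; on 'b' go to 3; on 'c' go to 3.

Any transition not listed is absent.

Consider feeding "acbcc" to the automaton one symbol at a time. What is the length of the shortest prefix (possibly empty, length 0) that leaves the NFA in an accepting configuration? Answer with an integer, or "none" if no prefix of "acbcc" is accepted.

none

Start in {1}.
Read 'a': 1→∅; now ∅.
The set is empty and remains empty for the remaining 4 symbols.
No reachable set along the way intersects F.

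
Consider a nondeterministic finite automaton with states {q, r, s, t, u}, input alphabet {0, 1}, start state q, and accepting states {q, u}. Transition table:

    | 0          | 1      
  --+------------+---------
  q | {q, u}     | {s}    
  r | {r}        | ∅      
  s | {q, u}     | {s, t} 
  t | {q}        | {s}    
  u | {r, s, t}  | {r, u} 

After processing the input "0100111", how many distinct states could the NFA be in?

4

Start in {q}.
Read '0': {q} → {q, u}.
Read '1': {q, u} → {r, s, u}.
Read '0': {r, s, u} → {q, r, s, t, u}.
Read '0': {q, r, s, t, u} → {q, r, s, t, u}.
Read '1': {q, r, s, t, u} → {r, s, t, u}.
Read '1': {r, s, t, u} → {r, s, t, u}.
Read '1': {r, s, t, u} → {r, s, t, u}.
That set has 4 states.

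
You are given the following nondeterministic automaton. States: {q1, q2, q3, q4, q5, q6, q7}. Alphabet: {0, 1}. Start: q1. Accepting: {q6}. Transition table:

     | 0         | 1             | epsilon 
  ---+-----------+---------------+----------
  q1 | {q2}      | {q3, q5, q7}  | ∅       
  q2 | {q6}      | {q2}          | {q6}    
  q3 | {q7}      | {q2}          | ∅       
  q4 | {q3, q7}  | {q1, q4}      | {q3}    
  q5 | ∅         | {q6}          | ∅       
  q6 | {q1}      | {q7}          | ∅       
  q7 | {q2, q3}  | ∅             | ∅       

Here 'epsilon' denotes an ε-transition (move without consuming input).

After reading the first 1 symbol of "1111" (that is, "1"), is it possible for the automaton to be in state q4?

No

Start in {q1}.
Read '1': q1→{q3, q5, q7}; now {q3, q5, q7}.
State q4 is not in {q3, q5, q7}.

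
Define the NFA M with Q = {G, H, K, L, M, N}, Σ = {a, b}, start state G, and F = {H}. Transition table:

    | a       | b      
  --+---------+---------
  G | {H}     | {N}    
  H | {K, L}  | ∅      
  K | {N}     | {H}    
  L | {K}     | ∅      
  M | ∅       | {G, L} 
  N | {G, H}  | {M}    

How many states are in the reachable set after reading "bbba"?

2

Start in {G}.
Read 'b': {G} → {N}.
Read 'b': {N} → {M}.
Read 'b': {M} → {G, L}.
Read 'a': {G, L} → {H, K}.
That set has 2 states.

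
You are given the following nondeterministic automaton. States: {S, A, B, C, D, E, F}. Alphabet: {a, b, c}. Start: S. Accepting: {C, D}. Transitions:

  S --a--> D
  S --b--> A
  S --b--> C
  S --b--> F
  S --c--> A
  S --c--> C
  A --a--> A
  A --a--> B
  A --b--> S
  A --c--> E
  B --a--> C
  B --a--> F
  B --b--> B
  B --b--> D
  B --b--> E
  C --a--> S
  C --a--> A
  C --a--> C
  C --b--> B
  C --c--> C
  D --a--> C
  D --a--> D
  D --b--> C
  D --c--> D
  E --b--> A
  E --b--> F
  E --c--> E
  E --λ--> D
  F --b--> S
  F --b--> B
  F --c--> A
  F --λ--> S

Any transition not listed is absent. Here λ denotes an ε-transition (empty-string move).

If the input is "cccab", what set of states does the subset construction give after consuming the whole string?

{S, A, B, C, F}

Start in {S}.
Read 'c': S→{A, C}; now {A, C}.
Read 'c': A→{E}, C→{C}; union {C, E}; ε-closure = {C, D, E}.
Read 'c': C→{C}, D→{D}, E→{E}; now {C, D, E}.
Read 'a': C→{S, A, C}, D→{C, D}, E→∅; now {S, A, C, D}.
Read 'b': S→{A, C, F}, A→{S}, C→{B}, D→{C}; now {S, A, B, C, F}.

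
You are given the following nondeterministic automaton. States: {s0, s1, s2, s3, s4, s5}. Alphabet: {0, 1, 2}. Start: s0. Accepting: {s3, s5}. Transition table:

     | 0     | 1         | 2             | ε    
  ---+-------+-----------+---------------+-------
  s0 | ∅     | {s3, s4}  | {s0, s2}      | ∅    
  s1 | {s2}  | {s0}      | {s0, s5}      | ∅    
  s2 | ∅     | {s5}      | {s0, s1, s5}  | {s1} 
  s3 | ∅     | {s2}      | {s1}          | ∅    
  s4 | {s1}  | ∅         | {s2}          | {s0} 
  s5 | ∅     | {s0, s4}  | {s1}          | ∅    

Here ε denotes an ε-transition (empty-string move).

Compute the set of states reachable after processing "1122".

Start in {s0}.
Read '1': s0→{s3, s4}; union {s3, s4}; ε-closure = {s0, s3, s4}.
Read '1': s0→{s3, s4}, s3→{s2}, s4→∅; union {s2, s3, s4}; ε-closure = {s0, s1, s2, s3, s4}.
Read '2': s0→{s0, s2}, s1→{s0, s5}, s2→{s0, s1, s5}, s3→{s1}, s4→{s2}; now {s0, s1, s2, s5}.
Read '2': s0→{s0, s2}, s1→{s0, s5}, s2→{s0, s1, s5}, s5→{s1}; now {s0, s1, s2, s5}.

{s0, s1, s2, s5}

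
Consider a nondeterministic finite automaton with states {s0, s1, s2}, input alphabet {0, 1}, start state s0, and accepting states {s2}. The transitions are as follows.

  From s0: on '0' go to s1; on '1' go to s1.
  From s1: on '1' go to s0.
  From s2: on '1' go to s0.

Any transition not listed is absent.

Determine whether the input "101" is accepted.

No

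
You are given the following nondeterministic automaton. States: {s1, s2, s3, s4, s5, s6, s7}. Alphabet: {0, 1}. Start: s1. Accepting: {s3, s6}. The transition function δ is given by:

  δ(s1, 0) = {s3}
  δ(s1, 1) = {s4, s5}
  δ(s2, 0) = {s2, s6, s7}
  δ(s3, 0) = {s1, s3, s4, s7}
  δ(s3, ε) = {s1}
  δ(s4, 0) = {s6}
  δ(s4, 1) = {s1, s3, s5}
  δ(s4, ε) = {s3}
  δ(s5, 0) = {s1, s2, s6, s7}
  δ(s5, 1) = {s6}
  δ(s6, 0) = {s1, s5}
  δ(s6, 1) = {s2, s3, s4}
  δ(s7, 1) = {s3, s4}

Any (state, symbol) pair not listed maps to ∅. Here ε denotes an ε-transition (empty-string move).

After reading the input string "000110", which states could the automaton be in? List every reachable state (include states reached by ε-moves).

{s1, s2, s3, s4, s5, s6, s7}

Start in {s1}.
Read '0': s1→{s3}; union {s3}; ε-closure = {s1, s3}.
Read '0': s1→{s3}, s3→{s1, s3, s4, s7}; now {s1, s3, s4, s7}.
Read '0': s1→{s3}, s3→{s1, s3, s4, s7}, s4→{s6}, s7→∅; now {s1, s3, s4, s6, s7}.
Read '1': s1→{s4, s5}, s3→∅, s4→{s1, s3, s5}, s6→{s2, s3, s4}, s7→{s3, s4}; now {s1, s2, s3, s4, s5}.
Read '1': s1→{s4, s5}, s2→∅, s3→∅, s4→{s1, s3, s5}, s5→{s6}; now {s1, s3, s4, s5, s6}.
Read '0': s1→{s3}, s3→{s1, s3, s4, s7}, s4→{s6}, s5→{s1, s2, s6, s7}, s6→{s1, s5}; now {s1, s2, s3, s4, s5, s6, s7}.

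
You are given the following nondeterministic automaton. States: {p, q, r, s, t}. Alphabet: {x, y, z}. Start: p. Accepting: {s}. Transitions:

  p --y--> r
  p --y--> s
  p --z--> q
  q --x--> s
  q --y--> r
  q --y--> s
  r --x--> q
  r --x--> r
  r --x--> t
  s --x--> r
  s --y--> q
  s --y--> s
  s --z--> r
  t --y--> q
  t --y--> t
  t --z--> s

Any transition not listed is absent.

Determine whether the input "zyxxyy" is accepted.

Start in {p}.
Read 'z': {p} → {q}.
Read 'y': {q} → {r, s}.
Read 'x': {r, s} → {q, r, t}.
Read 'x': {q, r, t} → {q, r, s, t}.
Read 'y': {q, r, s, t} → {q, r, s, t}.
Read 'y': {q, r, s, t} → {q, r, s, t}.
The final set {q, r, s, t} contains the accepting state s.

Yes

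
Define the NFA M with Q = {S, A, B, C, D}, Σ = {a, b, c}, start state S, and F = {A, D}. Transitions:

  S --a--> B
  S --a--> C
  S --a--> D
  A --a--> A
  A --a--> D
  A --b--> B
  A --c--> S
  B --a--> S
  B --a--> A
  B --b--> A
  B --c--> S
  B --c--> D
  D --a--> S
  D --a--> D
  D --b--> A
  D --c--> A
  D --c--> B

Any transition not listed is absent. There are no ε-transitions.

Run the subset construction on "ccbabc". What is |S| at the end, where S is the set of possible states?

0

Start in {S}.
Read 'c': S→∅; now ∅.
The set is empty and remains empty for the remaining 5 symbols.
That set has 0 states.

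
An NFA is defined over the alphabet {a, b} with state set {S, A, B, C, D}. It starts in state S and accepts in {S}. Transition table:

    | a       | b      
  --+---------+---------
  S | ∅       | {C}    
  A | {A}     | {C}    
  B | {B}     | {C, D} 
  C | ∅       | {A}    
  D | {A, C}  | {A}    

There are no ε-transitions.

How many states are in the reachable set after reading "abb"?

0

Start in {S}.
Read 'a': {S} → ∅.
The set is empty and remains empty for the remaining 2 symbols.
That set has 0 states.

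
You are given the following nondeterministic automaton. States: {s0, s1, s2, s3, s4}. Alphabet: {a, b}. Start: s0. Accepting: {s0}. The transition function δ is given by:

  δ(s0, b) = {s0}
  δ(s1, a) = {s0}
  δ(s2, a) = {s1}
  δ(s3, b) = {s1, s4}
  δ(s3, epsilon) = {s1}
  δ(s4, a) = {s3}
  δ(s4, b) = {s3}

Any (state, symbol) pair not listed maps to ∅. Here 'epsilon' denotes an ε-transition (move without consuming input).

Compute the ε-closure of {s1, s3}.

Begin with {s1, s3}.
No ε-moves leave this set, so the closure equals the set itself.

{s1, s3}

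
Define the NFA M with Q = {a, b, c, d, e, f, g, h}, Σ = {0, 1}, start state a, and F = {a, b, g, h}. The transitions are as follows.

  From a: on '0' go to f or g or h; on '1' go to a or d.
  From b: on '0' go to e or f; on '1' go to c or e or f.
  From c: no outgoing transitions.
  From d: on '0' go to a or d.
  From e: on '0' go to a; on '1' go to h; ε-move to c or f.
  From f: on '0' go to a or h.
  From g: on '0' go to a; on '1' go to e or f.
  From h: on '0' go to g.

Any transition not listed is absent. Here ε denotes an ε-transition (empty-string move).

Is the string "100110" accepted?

Yes

Start in {a}.
Read '1': {a} → {a, d}.
Read '0': {a, d} → {a, d, f, g, h}.
Read '0': {a, d, f, g, h} → {a, d, f, g, h}.
Read '1': {a, d, f, g, h} → {a, c, d, e, f}.
Read '1': {a, c, d, e, f} → {a, d, h}.
Read '0': {a, d, h} → {a, d, f, g, h}.
The final set {a, d, f, g, h} contains the accepting states a, g, h.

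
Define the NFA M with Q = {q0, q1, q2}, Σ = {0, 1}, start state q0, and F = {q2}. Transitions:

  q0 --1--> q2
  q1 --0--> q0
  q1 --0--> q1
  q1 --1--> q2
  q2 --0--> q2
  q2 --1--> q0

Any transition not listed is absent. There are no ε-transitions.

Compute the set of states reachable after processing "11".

Start in {q0}.
Read '1': q0→{q2}; now {q2}.
Read '1': q2→{q0}; now {q0}.

{q0}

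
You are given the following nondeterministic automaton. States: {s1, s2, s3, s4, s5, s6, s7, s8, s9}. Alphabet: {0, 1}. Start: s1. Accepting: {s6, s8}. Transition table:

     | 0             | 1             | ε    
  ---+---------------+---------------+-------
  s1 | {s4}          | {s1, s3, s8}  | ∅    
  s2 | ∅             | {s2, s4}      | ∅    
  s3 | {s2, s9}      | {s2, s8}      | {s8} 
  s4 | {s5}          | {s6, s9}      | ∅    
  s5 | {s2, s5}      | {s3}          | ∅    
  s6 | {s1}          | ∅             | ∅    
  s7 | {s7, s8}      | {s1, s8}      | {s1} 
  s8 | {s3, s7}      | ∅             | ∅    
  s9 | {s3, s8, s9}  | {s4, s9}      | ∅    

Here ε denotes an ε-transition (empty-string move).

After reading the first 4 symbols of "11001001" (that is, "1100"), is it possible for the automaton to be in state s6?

Start in {s1}.
Read '1': s1→{s1, s3, s8}; now {s1, s3, s8}.
Read '1': s1→{s1, s3, s8}, s3→{s2, s8}, s8→∅; now {s1, s2, s3, s8}.
Read '0': s1→{s4}, s2→∅, s3→{s2, s9}, s8→{s3, s7}; union {s2, s3, s4, s7, s9}; ε-closure = {s1, s2, s3, s4, s7, s8, s9}.
Read '0': s1→{s4}, s2→∅, s3→{s2, s9}, s4→{s5}, s7→{s7, s8}, s8→{s3, s7}, s9→{s3, s8, s9}; union {s2, s3, s4, s5, s7, s8, s9}; ε-closure = {s1, s2, s3, s4, s5, s7, s8, s9}.
State s6 is not in {s1, s2, s3, s4, s5, s7, s8, s9}.

No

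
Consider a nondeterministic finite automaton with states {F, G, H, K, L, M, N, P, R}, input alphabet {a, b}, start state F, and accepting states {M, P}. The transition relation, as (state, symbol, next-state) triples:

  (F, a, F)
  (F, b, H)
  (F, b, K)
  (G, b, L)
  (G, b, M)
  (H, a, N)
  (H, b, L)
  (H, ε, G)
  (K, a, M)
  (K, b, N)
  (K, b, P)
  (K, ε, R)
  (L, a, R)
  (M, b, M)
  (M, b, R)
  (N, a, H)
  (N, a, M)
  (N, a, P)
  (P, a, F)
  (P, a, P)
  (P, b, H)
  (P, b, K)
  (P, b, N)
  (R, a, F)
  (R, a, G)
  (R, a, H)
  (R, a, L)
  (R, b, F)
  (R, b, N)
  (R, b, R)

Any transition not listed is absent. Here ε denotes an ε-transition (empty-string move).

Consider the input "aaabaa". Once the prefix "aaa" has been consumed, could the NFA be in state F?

Yes

Start in {F}.
Read 'a': {F} → {F}.
Read 'a': {F} → {F}.
Read 'a': {F} → {F}.
State F is in {F}.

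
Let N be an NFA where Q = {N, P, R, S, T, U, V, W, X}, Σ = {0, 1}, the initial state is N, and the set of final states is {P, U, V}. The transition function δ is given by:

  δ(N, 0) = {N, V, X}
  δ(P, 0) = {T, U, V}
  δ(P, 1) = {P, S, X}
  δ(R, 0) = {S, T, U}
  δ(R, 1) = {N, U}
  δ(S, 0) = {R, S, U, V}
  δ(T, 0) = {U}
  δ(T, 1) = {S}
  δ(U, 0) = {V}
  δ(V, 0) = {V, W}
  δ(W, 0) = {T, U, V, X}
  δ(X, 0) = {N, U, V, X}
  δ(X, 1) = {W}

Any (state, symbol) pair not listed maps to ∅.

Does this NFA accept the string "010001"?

No

Start in {N}.
Read '0': N→{N, V, X}; now {N, V, X}.
Read '1': N→∅, V→∅, X→{W}; now {W}.
Read '0': W→{T, U, V, X}; now {T, U, V, X}.
Read '0': T→{U}, U→{V}, V→{V, W}, X→{N, U, V, X}; now {N, U, V, W, X}.
Read '0': N→{N, V, X}, U→{V}, V→{V, W}, W→{T, U, V, X}, X→{N, U, V, X}; now {N, T, U, V, W, X}.
Read '1': N→∅, T→{S}, U→∅, V→∅, W→∅, X→{W}; now {S, W}.
The final set {S, W} contains no accepting state.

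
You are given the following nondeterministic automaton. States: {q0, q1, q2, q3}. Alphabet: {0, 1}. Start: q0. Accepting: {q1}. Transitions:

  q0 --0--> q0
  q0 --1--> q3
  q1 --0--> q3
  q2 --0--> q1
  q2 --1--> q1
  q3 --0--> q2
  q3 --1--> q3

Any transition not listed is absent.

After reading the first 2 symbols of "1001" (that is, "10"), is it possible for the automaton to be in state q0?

Start in {q0}.
Read '1': {q0} → {q3}.
Read '0': {q3} → {q2}.
State q0 is not in {q2}.

No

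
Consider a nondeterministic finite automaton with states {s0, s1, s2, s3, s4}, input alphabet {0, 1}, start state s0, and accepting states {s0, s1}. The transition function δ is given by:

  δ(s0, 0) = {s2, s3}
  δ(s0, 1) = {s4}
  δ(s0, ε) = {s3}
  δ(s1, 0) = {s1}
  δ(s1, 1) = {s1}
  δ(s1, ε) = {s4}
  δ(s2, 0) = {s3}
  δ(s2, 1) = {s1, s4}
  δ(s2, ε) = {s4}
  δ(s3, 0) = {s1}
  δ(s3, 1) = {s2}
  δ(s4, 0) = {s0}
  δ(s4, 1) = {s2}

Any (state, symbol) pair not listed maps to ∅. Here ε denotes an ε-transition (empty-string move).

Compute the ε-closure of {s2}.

{s2, s4}

Begin with {s2}.
ε-move s2 → s4; add s4.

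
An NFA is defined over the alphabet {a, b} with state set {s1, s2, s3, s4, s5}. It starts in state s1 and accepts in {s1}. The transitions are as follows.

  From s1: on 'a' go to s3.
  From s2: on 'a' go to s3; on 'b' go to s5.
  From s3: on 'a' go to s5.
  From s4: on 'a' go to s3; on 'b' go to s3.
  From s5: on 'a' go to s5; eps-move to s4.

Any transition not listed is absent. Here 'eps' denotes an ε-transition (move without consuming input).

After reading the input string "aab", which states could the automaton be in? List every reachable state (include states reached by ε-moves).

{s3}

Start in {s1}.
Read 'a': {s1} → {s3}.
Read 'a': {s3} → {s4, s5}.
Read 'b': {s4, s5} → {s3}.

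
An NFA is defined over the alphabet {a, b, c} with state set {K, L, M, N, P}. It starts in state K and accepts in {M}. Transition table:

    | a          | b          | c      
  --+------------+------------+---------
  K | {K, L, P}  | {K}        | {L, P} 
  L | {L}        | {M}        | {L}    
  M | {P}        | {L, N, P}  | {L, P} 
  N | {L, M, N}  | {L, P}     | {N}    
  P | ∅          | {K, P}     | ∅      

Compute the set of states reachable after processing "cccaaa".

{L}

Start in {K}.
Read 'c': K→{L, P}; now {L, P}.
Read 'c': L→{L}, P→∅; now {L}.
Read 'c': L→{L}; now {L}.
Read 'a': L→{L}; now {L}.
Read 'a': L→{L}; now {L}.
Read 'a': L→{L}; now {L}.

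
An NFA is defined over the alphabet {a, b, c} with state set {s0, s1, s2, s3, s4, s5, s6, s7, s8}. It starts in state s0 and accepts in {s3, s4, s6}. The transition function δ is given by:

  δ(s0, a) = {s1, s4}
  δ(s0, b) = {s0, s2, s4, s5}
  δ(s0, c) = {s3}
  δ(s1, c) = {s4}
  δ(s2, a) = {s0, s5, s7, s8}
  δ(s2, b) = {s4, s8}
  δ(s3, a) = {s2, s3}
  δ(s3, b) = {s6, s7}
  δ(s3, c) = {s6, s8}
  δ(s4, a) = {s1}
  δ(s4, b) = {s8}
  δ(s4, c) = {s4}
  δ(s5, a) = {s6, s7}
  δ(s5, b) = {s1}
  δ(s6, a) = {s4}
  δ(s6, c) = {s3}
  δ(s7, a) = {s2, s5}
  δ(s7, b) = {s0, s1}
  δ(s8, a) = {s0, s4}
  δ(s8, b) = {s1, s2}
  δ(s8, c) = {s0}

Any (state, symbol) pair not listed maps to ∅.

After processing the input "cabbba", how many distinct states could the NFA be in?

7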